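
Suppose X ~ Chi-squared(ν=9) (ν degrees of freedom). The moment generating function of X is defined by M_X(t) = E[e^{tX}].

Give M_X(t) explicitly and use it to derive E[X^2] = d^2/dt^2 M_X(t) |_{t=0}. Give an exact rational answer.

E[X^2] = M′′(0) = 99

M_X(t) = (1 - 2*t)^(-9/2)
M′(t) = -9/(32*t^5*√(1 - 2*t) - 80*t^4*√(1 - 2*t) + 80*t^3*√(1 - 2*t) - 40*t^2*√(1 - 2*t) + 10*t*√(1 - 2*t) - √(1 - 2*t))
M′′(t) = 99/(64*t^6*√(1 - 2*t) - 192*t^5*√(1 - 2*t) + 240*t^4*√(1 - 2*t) - 160*t^3*√(1 - 2*t) + 60*t^2*√(1 - 2*t) - 12*t*√(1 - 2*t) + √(1 - 2*t))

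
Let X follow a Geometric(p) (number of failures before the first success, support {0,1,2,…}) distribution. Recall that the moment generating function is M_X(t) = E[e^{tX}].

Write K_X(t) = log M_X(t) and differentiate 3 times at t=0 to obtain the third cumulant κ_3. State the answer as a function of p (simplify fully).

M_X(t) = p/(-(1 - p)*e^(t) + 1)
K_X(t) = log M_X(t) = log(p) - log(-(1 - p)*e^(t) + 1)

κ_3 = D^3[K](0) = (p^2 - 3*p + 2)/p^3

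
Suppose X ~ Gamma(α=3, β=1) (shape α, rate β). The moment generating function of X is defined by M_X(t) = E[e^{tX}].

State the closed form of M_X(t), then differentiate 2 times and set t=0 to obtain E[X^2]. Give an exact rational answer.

E[X^2] = M′′(0) = 12

M_X(t) = (1 - t)^(-3)
M′(t) = 3/(t^4 - 4*t^3 + 6*t^2 - 4*t + 1)
M′′(t) = -12/(t^5 - 5*t^4 + 10*t^3 - 10*t^2 + 5*t - 1)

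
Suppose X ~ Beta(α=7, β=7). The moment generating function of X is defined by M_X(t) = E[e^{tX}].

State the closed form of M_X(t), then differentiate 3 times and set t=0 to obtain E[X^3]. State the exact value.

M_X(t) = ₁F₁(7; 14; t)
dM/dt = ₁F₁(8; 15; t)/2
d^2M/dt^2 = 4*₁F₁(9; 16; t)/15
d^3M/dt^3 = 3*₁F₁(10; 17; t)/20

E[X^3] = d^3M/dt^3 |_{t=0} = 3/20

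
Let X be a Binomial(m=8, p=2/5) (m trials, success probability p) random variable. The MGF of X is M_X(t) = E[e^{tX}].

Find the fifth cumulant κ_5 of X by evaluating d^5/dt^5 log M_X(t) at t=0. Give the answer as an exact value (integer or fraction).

κ_5 = d^5K/dt^5 |_{t=0} = -2256/3125

M_X(t) = (2*e^(t)/5 + 3/5)^8
K_X(t) = log M_X(t) = 8*log(2*e^(t)/5 + 3/5)
dK/dt = 16*e^(t)/(2*e^(t) + 3)
d^2K/dt^2 = 48*e^(t)/(4*e^(2*t) + 12*e^(t) + 9)
d^3K/dt^3 = (-96*e^(2*t) + 144*e^(t))/(8*e^(3*t) + 36*e^(2*t) + 54*e^(t) + 27)
d^4K/dt^4 = (192*e^(3*t) - 1152*e^(2*t) + 432*e^(t))/(16*e^(4*t) + 96*e^(3*t) + 216*e^(2*t) + 216*e^(t) + 81)
d^5K/dt^5 = (-384*e^(4*t) + 6336*e^(3*t) - 9504*e^(2*t) + 1296*e^(t))/(32*e^(5*t) + 240*e^(4*t) + 720*e^(3*t) + 1080*e^(2*t) + 810*e^(t) + 243)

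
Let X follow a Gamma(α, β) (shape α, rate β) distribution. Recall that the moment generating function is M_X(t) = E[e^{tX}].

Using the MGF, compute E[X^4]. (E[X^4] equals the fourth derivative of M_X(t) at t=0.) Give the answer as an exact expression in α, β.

E[X^4] = M′′′′(0) = α*(α^3 + 6*α^2 + 11*α + 6)/β^4

M_X(t) = (β/(β - t))^α
M′(t) = -α*β^α*(1/(β - t))^α/(-β + t)
M′′(t) = (α^2*β^α*(1/(β - t))^α + α*β^α*(1/(β - t))^α)/(β^2 - 2*β*t + t^2)
M′′′(t) = (-α^3*β^α*(1/(β - t))^α - 3*α^2*β^α*(1/(β - t))^α - 2*α*β^α*(1/(β - t))^α)/(-β^3 + 3*β^2*t - 3*β*t^2 + t^3)
M′′′′(t) = (α^4*β^α*(1/(β - t))^α + 6*α^3*β^α*(1/(β - t))^α + 11*α^2*β^α*(1/(β - t))^α + 6*α*β^α*(1/(β - t))^α)/(β^4 - 4*β^3*t + 6*β^2*t^2 - 4*β*t^3 + t^4)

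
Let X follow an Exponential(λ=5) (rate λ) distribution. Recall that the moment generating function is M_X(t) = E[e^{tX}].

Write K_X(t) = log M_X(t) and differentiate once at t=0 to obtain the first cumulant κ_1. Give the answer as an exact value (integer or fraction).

κ_1 = K′(0) = 1/5

M_X(t) = 5/(5 - t)
K_X(t) = log M_X(t) = -log(5 - t) + log(5)
K′(t) = -1/(t - 5)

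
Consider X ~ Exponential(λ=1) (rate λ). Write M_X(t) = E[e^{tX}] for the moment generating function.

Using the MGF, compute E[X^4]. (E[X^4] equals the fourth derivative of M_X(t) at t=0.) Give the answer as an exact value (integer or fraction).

M_X(t) = 1/(1 - t)
dM/dt = 1/(t^2 - 2*t + 1)
d^2M/dt^2 = -2/(t^3 - 3*t^2 + 3*t - 1)
d^3M/dt^3 = 6/(t^4 - 4*t^3 + 6*t^2 - 4*t + 1)
d^4M/dt^4 = -24/(t^5 - 5*t^4 + 10*t^3 - 10*t^2 + 5*t - 1)

E[X^4] = d^4M/dt^4 |_{t=0} = 24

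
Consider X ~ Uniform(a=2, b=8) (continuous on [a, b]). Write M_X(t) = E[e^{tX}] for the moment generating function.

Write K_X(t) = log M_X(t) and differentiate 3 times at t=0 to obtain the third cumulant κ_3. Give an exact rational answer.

κ_3 = K′′′(0) = 0

M_X(t) = (e^(8*t) - e^(2*t))/(6*t)
K_X(t) = log M_X(t) = -log(t) + log(e^(8*t) - e^(2*t)) - log(6)
K′(t) = (8*t*e^(6*t) - 2*t - e^(6*t) + 1)/(t*e^(6*t) - t)
K′′(t) = (-36*t^2*e^(6*t) + e^(12*t) - 2*e^(6*t) + 1)/(t^2*e^(12*t) - 2*t^2*e^(6*t) + t^2)
K′′′(t) = (216*t^3*e^(12*t) + 216*t^3*e^(6*t) - 2*e^(18*t) + 6*e^(12*t) - 6*e^(6*t) + 2)/(t^3*e^(18*t) - 3*t^3*e^(12*t) + 3*t^3*e^(6*t) - t^3)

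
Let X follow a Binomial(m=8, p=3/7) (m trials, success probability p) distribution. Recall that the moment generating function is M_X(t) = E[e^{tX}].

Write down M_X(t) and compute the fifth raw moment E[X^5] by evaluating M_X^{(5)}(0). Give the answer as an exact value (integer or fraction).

M_X(t) = (3*e^(t)/7 + 4/7)^8

E[X^5] = M′′′′′(0) = 3560352/2401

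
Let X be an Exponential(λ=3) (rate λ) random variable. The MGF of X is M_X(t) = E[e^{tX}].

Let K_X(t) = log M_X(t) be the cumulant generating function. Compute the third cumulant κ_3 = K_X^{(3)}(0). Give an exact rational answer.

κ_3 = K′′′(0) = 2/27

M_X(t) = 3/(3 - t)
K_X(t) = log M_X(t) = -log(3 - t) + log(3)
K′(t) = -1/(t - 3)
K′′(t) = 1/(t^2 - 6*t + 9)
K′′′(t) = -2/(t^3 - 9*t^2 + 27*t - 27)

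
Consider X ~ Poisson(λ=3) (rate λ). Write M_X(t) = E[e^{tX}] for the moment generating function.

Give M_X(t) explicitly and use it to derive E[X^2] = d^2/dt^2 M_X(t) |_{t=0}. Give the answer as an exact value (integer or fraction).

M_X(t) = e^(3*e^(t) - 3)
M^(2)(t) = (9*e^(2*t)*e^(3*e^(t)) + 3*e^(t)*e^(3*e^(t)))*e^(-3)

E[X^2] = M^(2)(0) = 12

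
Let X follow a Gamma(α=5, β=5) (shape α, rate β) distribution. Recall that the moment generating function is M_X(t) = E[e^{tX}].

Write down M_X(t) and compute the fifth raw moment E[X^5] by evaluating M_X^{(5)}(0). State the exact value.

M_X(t) = 3125/(5 - t)^5
D^5[M](t) = 47250000/(t^10 - 50*t^9 + 1125*t^8 - 15000*t^7 + 131250*t^6 - 787500*t^5 + 3281250*t^4 - 9375000*t^3 + 17578125*t^2 - 19531250*t + 9765625)

E[X^5] = D^5[M](0) = 3024/625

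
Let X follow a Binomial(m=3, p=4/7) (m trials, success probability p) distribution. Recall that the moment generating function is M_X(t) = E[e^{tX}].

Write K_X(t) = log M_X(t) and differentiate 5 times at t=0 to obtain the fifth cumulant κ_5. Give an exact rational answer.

M_X(t) = (4*e^(t)/7 + 3/7)^3
K_X(t) = log M_X(t) = 3*log(4*e^(t)/7 + 3/7)
D^5[K](t) = (-2304*e^(4*t) + 19008*e^(3*t) - 14256*e^(2*t) + 972*e^(t))/(1024*e^(5*t) + 3840*e^(4*t) + 5760*e^(3*t) + 4320*e^(2*t) + 1620*e^(t) + 243)

κ_5 = D^5[K](0) = 3420/16807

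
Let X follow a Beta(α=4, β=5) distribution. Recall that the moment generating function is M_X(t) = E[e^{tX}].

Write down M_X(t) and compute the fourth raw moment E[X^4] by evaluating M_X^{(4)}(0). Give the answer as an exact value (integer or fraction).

E[X^4] = d^4M/dt^4 |_{t=0} = 7/99

M_X(t) = ₁F₁(4; 9; t)
dM/dt = 4*₁F₁(5; 10; t)/9
d^2M/dt^2 = 2*₁F₁(6; 11; t)/9
d^3M/dt^3 = 4*₁F₁(7; 12; t)/33
d^4M/dt^4 = 7*₁F₁(8; 13; t)/99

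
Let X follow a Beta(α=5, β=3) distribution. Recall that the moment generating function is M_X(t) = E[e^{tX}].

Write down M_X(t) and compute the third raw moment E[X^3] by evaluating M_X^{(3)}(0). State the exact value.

M_X(t) = ₁F₁(5; 8; t)
dM/dt = 5*₁F₁(6; 9; t)/8
d^2M/dt^2 = 5*₁F₁(7; 10; t)/12
d^3M/dt^3 = 7*₁F₁(8; 11; t)/24

E[X^3] = d^3M/dt^3 |_{t=0} = 7/24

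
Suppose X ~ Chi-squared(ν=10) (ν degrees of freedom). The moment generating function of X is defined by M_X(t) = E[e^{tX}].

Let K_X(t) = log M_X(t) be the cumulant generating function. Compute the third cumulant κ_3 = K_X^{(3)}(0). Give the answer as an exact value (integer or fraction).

κ_3 = d^3K/dt^3 |_{t=0} = 80

M_X(t) = (1 - 2*t)^(-5)
K_X(t) = log M_X(t) = -5*log(1 - 2*t)
dK/dt = -10/(2*t - 1)
d^2K/dt^2 = 20/(4*t^2 - 4*t + 1)
d^3K/dt^3 = -80/(8*t^3 - 12*t^2 + 6*t - 1)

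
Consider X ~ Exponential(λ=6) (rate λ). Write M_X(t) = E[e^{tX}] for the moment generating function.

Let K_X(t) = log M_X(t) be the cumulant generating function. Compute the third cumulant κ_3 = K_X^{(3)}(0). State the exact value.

κ_3 = K^(3)(0) = 1/108

M_X(t) = 6/(6 - t)
K_X(t) = log M_X(t) = -log(6 - t) + log(6)
K^(3)(t) = -2/(t^3 - 18*t^2 + 108*t - 216)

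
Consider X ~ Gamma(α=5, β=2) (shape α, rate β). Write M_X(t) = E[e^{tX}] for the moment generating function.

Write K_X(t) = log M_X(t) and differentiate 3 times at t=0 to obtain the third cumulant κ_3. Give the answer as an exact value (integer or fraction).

κ_3 = d^3K/dt^3 |_{t=0} = 5/4

M_X(t) = 32/(2 - t)^5
K_X(t) = log M_X(t) = -5*log(2 - t) + 5*log(2)
dK/dt = -5/(t - 2)
d^2K/dt^2 = 5/(t^2 - 4*t + 4)
d^3K/dt^3 = -10/(t^3 - 6*t^2 + 12*t - 8)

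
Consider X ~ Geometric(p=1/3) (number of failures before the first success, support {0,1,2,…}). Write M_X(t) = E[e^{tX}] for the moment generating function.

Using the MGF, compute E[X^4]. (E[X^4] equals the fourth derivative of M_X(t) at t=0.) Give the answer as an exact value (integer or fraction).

E[X^4] = M^(4)(0) = 730

M_X(t) = 1/(3*(1 - 2*e^(t)/3))
M^(4)(t) = (-16*e^(4*t) - 264*e^(3*t) - 396*e^(2*t) - 54*e^(t))/(32*e^(5*t) - 240*e^(4*t) + 720*e^(3*t) - 1080*e^(2*t) + 810*e^(t) - 243)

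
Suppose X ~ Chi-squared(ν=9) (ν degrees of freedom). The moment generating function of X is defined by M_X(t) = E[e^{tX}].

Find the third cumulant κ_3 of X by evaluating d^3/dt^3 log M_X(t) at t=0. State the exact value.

κ_3 = D^3[K](0) = 72

M_X(t) = (1 - 2*t)^(-9/2)
K_X(t) = log M_X(t) = -9*log(1 - 2*t)/2
D^3[K](t) = -72/(8*t^3 - 12*t^2 + 6*t - 1)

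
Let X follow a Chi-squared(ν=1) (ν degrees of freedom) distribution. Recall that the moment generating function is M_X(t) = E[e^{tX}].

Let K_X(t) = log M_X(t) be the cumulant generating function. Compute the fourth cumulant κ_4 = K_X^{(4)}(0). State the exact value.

κ_4 = K′′′′(0) = 48

M_X(t) = 1/√(1 - 2*t)
K_X(t) = log M_X(t) = -log(1 - 2*t)/2
K′(t) = -1/(2*t - 1)
K′′(t) = 2/(4*t^2 - 4*t + 1)
K′′′(t) = -8/(8*t^3 - 12*t^2 + 6*t - 1)
K′′′′(t) = 48/(16*t^4 - 32*t^3 + 24*t^2 - 8*t + 1)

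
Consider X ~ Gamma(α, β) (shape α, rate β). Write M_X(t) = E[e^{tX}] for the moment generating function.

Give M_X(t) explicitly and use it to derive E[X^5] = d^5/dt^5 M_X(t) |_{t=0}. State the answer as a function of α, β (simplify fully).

M_X(t) = (β/(β - t))^α
M′(t) = -α*β^α*(1/(β - t))^α/(-β + t)
M′′(t) = (α^2*β^α*(1/(β - t))^α + α*β^α*(1/(β - t))^α)/(β^2 - 2*β*t + t^2)
M′′′(t) = (-α^3*β^α*(1/(β - t))^α - 3*α^2*β^α*(1/(β - t))^α - 2*α*β^α*(1/(β - t))^α)/(-β^3 + 3*β^2*t - 3*β*t^2 + t^3)
M′′′′(t) = (α^4*β^α*(1/(β - t))^α + 6*α^3*β^α*(1/(β - t))^α + 11*α^2*β^α*(1/(β - t))^α + 6*α*β^α*(1/(β - t))^α)/(β^4 - 4*β^3*t + 6*β^2*t^2 - 4*β*t^3 + t^4)

E[X^5] = M′′′′′(0) = α*(α^4 + 10*α^3 + 35*α^2 + 50*α + 24)/β^5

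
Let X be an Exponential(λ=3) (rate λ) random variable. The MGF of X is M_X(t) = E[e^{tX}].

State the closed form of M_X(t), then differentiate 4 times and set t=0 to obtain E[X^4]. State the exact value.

E[X^4] = M′′′′(0) = 8/27

M_X(t) = 3/(3 - t)
M′(t) = 3/(t^2 - 6*t + 9)
M′′(t) = -6/(t^3 - 9*t^2 + 27*t - 27)
M′′′(t) = 18/(t^4 - 12*t^3 + 54*t^2 - 108*t + 81)
M′′′′(t) = -72/(t^5 - 15*t^4 + 90*t^3 - 270*t^2 + 405*t - 243)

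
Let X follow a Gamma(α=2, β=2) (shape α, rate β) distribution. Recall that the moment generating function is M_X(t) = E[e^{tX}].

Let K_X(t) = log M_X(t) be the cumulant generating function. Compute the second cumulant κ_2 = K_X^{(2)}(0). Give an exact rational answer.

M_X(t) = 4/(2 - t)^2
K_X(t) = log M_X(t) = -2*log(2 - t) + 2*log(2)
D^2[K](t) = 2/(t^2 - 4*t + 4)

κ_2 = D^2[K](0) = 1/2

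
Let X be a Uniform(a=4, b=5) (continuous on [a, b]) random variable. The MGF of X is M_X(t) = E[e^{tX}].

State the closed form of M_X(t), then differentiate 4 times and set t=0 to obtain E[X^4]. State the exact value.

E[X^4] = d^4M/dt^4 |_{t=0} = 2101/5

M_X(t) = (e^(5*t) - e^(4*t))/t
dM/dt = (5*t*e^(5*t) - 4*t*e^(4*t) - e^(5*t) + e^(4*t))/t^2
d^2M/dt^2 = (25*t^2*e^(5*t) - 16*t^2*e^(4*t) - 10*t*e^(5*t) + 8*t*e^(4*t) + 2*e^(5*t) - 2*e^(4*t))/t^3
d^3M/dt^3 = (125*t^3*e^(5*t) - 64*t^3*e^(4*t) - 75*t^2*e^(5*t) + 48*t^2*e^(4*t) + 30*t*e^(5*t) - 24*t*e^(4*t) - 6*e^(5*t) + 6*e^(4*t))/t^4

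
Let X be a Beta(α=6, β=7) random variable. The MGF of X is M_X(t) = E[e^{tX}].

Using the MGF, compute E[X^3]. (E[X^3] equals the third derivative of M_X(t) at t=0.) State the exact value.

M_X(t) = ₁F₁(6; 13; t)
D^3[M](t) = 8*₁F₁(9; 16; t)/65

E[X^3] = D^3[M](0) = 8/65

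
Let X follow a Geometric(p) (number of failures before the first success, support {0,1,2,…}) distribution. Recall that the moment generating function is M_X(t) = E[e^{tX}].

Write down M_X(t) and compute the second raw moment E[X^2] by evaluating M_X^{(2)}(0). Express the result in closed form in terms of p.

E[X^2] = d^2M/dt^2 |_{t=0} = 1 - 3/p + 2/p^2

M_X(t) = p/(-(1 - p)*e^(t) + 1)
dM/dt = (-p^2*e^(t) + p*e^(t))/(p^2*e^(2*t) - 2*p*e^(2*t) + 2*p*e^(t) + e^(2*t) - 2*e^(t) + 1)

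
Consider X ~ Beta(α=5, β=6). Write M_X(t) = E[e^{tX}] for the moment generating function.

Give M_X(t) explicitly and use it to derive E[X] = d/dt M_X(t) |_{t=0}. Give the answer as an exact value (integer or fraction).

M_X(t) = ₁F₁(5; 11; t)
dM/dt = 5*₁F₁(6; 12; t)/11

E[X] = dM/dt |_{t=0} = 5/11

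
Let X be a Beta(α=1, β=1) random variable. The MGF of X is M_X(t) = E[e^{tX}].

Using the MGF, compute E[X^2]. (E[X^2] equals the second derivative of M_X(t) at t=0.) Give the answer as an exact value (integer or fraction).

M_X(t) = ₁F₁(1; 2; t)
M′(t) = ₁F₁(2; 3; t)/2
M′′(t) = ₁F₁(3; 4; t)/3

E[X^2] = M′′(0) = 1/3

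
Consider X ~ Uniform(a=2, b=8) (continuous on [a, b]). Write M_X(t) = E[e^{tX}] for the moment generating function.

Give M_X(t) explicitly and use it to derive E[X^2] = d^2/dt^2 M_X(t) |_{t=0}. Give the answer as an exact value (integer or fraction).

E[X^2] = M^(2)(0) = 28

M_X(t) = (e^(8*t) - e^(2*t))/(6*t)
M^(2)(t) = (32*t^2*e^(8*t) - 2*t^2*e^(2*t) - 8*t*e^(8*t) + 2*t*e^(2*t) + e^(8*t) - e^(2*t))/(3*t^3)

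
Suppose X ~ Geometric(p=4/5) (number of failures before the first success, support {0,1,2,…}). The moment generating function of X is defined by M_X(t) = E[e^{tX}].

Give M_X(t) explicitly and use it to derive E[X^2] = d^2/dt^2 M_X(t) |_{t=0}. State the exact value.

M_X(t) = 4/(5*(1 - e^(t)/5))
M′(t) = 4*e^(t)/(e^(2*t) - 10*e^(t) + 25)
M′′(t) = (-4*e^(2*t) - 20*e^(t))/(e^(3*t) - 15*e^(2*t) + 75*e^(t) - 125)

E[X^2] = M′′(0) = 3/8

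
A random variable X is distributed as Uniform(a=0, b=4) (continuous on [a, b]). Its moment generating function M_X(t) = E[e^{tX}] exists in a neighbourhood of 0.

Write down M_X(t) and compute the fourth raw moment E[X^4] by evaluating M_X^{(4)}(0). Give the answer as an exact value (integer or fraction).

M_X(t) = (e^(4*t) - 1)/(4*t)
M^(4)(t) = (64*t^4*e^(4*t) - 64*t^3*e^(4*t) + 48*t^2*e^(4*t) - 24*t*e^(4*t) + 6*e^(4*t) - 6)/t^5

E[X^4] = M^(4)(0) = 256/5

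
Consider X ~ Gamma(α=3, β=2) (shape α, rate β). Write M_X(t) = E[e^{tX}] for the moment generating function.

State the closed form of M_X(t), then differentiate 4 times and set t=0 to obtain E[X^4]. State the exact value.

E[X^4] = M′′′′(0) = 45/2

M_X(t) = 8/(2 - t)^3
M′(t) = 24/(t^4 - 8*t^3 + 24*t^2 - 32*t + 16)
M′′(t) = -96/(t^5 - 10*t^4 + 40*t^3 - 80*t^2 + 80*t - 32)
M′′′(t) = 480/(t^6 - 12*t^5 + 60*t^4 - 160*t^3 + 240*t^2 - 192*t + 64)
M′′′′(t) = -2880/(t^7 - 14*t^6 + 84*t^5 - 280*t^4 + 560*t^3 - 672*t^2 + 448*t - 128)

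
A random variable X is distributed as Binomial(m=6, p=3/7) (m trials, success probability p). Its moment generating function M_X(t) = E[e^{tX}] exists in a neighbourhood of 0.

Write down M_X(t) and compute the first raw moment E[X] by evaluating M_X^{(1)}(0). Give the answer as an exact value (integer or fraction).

E[X] = dM/dt |_{t=0} = 18/7

M_X(t) = (3*e^(t)/7 + 4/7)^6
dM/dt = 4374*e^(6*t)/117649 + 29160*e^(5*t)/117649 + 77760*e^(4*t)/117649 + 103680*e^(3*t)/117649 + 69120*e^(2*t)/117649 + 18432*e^(t)/117649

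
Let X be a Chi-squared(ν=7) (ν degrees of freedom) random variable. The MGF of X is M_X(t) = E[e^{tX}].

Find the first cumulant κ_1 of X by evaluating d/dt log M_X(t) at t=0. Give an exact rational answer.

M_X(t) = (1 - 2*t)^(-7/2)
K_X(t) = log M_X(t) = -7*log(1 - 2*t)/2
dK/dt = -7/(2*t - 1)

κ_1 = dK/dt |_{t=0} = 7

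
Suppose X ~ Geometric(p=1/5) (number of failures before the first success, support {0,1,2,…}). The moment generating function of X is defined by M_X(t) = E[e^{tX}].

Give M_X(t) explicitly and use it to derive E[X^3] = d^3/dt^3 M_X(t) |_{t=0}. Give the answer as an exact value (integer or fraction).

E[X^3] = M′′′(0) = 484

M_X(t) = 1/(5*(1 - 4*e^(t)/5))
M′(t) = 4*e^(t)/(16*e^(2*t) - 40*e^(t) + 25)
M′′(t) = (-16*e^(2*t) - 20*e^(t))/(64*e^(3*t) - 240*e^(2*t) + 300*e^(t) - 125)
M′′′(t) = (64*e^(3*t) + 320*e^(2*t) + 100*e^(t))/(256*e^(4*t) - 1280*e^(3*t) + 2400*e^(2*t) - 2000*e^(t) + 625)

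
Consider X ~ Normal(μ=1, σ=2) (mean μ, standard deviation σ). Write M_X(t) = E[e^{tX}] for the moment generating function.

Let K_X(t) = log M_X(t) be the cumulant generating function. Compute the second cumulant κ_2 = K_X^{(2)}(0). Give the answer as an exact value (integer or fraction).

κ_2 = D^2[K](0) = 4

M_X(t) = e^(2*t^2 + t)
K_X(t) = log M_X(t) = 2*t^2 + t
D^2[K](t) = 4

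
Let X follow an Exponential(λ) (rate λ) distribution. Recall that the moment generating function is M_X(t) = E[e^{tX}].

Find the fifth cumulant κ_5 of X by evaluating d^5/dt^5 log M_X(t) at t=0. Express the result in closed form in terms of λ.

M_X(t) = λ/(λ - t)
K_X(t) = log M_X(t) = log(λ) - log(λ - t)
K′(t) = -1/(-λ + t)
K′′(t) = 1/(λ^2 - 2*λ*t + t^2)
K′′′(t) = -2/(-λ^3 + 3*λ^2*t - 3*λ*t^2 + t^3)
K′′′′(t) = 6/(λ^4 - 4*λ^3*t + 6*λ^2*t^2 - 4*λ*t^3 + t^4)
K′′′′′(t) = -24/(-λ^5 + 5*λ^4*t - 10*λ^3*t^2 + 10*λ^2*t^3 - 5*λ*t^4 + t^5)

κ_5 = K′′′′′(0) = 24/λ^5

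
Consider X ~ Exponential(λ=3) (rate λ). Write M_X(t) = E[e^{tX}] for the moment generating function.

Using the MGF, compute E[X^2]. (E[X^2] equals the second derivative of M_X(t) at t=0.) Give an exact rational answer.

M_X(t) = 3/(3 - t)
M^(2)(t) = -6/(t^3 - 9*t^2 + 27*t - 27)

E[X^2] = M^(2)(0) = 2/9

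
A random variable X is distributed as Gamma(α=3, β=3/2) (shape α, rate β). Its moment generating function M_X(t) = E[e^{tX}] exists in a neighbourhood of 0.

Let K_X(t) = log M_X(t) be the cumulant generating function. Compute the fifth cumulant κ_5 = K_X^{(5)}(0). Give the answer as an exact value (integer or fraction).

M_X(t) = 27/(8*(3/2 - t)^3)
K_X(t) = log M_X(t) = -3*log(3/2 - t) - 3*log(2) + 3*log(3)
K^(5)(t) = -2304/(32*t^5 - 240*t^4 + 720*t^3 - 1080*t^2 + 810*t - 243)

κ_5 = K^(5)(0) = 256/27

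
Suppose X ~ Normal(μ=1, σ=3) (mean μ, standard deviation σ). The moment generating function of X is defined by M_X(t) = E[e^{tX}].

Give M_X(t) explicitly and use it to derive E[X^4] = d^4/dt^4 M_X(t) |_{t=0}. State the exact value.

E[X^4] = D^4[M](0) = 298

M_X(t) = e^(9*t^2/2 + t)
D^4[M](t) = 6561*t^4*e^(t)*e^(9*t^2/2) + 2916*t^3*e^(t)*e^(9*t^2/2) + 4860*t^2*e^(t)*e^(9*t^2/2) + 1008*t*e^(t)*e^(9*t^2/2) + 298*e^(t)*e^(9*t^2/2)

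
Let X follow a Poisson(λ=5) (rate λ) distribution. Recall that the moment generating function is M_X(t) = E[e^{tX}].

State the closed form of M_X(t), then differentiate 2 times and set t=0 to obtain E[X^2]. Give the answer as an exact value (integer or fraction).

M_X(t) = e^(5*e^(t) - 5)
D^2[M](t) = (25*e^(2*t)*e^(5*e^(t)) + 5*e^(t)*e^(5*e^(t)))*e^(-5)

E[X^2] = D^2[M](0) = 30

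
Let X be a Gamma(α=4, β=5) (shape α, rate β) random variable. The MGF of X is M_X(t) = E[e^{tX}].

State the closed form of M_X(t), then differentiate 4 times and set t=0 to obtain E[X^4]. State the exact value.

E[X^4] = d^4M/dt^4 |_{t=0} = 168/125

M_X(t) = 625/(5 - t)^4
dM/dt = -2500/(t^5 - 25*t^4 + 250*t^3 - 1250*t^2 + 3125*t - 3125)
d^2M/dt^2 = 12500/(t^6 - 30*t^5 + 375*t^4 - 2500*t^3 + 9375*t^2 - 18750*t + 15625)
d^3M/dt^3 = -75000/(t^7 - 35*t^6 + 525*t^5 - 4375*t^4 + 21875*t^3 - 65625*t^2 + 109375*t - 78125)
d^4M/dt^4 = 525000/(t^8 - 40*t^7 + 700*t^6 - 7000*t^5 + 43750*t^4 - 175000*t^3 + 437500*t^2 - 625000*t + 390625)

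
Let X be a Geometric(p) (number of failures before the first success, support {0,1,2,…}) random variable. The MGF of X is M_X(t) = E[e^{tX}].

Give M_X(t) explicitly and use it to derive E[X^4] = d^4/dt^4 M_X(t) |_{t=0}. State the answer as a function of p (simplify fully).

E[X^4] = M^(4)(0) = 1 - 15/p + 50/p^2 - 60/p^3 + 24/p^4

M_X(t) = p/(-(1 - p)*e^(t) + 1)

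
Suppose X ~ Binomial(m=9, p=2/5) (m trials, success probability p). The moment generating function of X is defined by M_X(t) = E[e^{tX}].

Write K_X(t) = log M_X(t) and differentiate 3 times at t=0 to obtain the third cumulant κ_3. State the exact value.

M_X(t) = (2*e^(t)/5 + 3/5)^9
K_X(t) = log M_X(t) = 9*log(2*e^(t)/5 + 3/5)
dK/dt = 18*e^(t)/(2*e^(t) + 3)
d^2K/dt^2 = 54*e^(t)/(4*e^(2*t) + 12*e^(t) + 9)
d^3K/dt^3 = (-108*e^(2*t) + 162*e^(t))/(8*e^(3*t) + 36*e^(2*t) + 54*e^(t) + 27)

κ_3 = d^3K/dt^3 |_{t=0} = 54/125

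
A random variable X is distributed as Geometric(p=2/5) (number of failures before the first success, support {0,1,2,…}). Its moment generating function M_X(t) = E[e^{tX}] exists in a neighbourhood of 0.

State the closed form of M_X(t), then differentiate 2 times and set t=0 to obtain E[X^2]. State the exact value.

E[X^2] = d^2M/dt^2 |_{t=0} = 6

M_X(t) = 2/(5*(1 - 3*e^(t)/5))
dM/dt = 6*e^(t)/(9*e^(2*t) - 30*e^(t) + 25)
d^2M/dt^2 = (-18*e^(2*t) - 30*e^(t))/(27*e^(3*t) - 135*e^(2*t) + 225*e^(t) - 125)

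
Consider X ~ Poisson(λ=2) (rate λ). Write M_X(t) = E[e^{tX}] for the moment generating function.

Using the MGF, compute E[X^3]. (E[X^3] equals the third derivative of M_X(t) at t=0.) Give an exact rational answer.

M_X(t) = e^(2*e^(t) - 2)
dM/dt = 2*e^(-2)*e^(t)*e^(2*e^(t))
d^2M/dt^2 = (4*e^(2*t)*e^(2*e^(t)) + 2*e^(t)*e^(2*e^(t)))*e^(-2)
d^3M/dt^3 = (8*e^(3*t)*e^(2*e^(t)) + 12*e^(2*t)*e^(2*e^(t)) + 2*e^(t)*e^(2*e^(t)))*e^(-2)

E[X^3] = d^3M/dt^3 |_{t=0} = 22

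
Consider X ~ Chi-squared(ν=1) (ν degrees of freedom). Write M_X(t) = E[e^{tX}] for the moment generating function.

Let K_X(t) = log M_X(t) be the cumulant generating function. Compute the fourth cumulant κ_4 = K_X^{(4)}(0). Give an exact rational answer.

κ_4 = K′′′′(0) = 48

M_X(t) = 1/√(1 - 2*t)
K_X(t) = log M_X(t) = -log(1 - 2*t)/2
K′(t) = -1/(2*t - 1)
K′′(t) = 2/(4*t^2 - 4*t + 1)
K′′′(t) = -8/(8*t^3 - 12*t^2 + 6*t - 1)
K′′′′(t) = 48/(16*t^4 - 32*t^3 + 24*t^2 - 8*t + 1)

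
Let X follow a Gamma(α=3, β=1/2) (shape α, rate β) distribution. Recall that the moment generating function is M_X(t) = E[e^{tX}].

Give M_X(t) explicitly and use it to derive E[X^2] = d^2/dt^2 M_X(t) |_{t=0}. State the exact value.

M_X(t) = 1/(8*(1/2 - t)^3)
M′(t) = 6/(16*t^4 - 32*t^3 + 24*t^2 - 8*t + 1)
M′′(t) = -48/(32*t^5 - 80*t^4 + 80*t^3 - 40*t^2 + 10*t - 1)

E[X^2] = M′′(0) = 48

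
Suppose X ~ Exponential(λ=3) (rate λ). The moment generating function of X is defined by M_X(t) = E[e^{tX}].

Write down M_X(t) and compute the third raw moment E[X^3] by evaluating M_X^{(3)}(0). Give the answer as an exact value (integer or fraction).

M_X(t) = 3/(3 - t)
M′(t) = 3/(t^2 - 6*t + 9)
M′′(t) = -6/(t^3 - 9*t^2 + 27*t - 27)
M′′′(t) = 18/(t^4 - 12*t^3 + 54*t^2 - 108*t + 81)

E[X^3] = M′′′(0) = 2/9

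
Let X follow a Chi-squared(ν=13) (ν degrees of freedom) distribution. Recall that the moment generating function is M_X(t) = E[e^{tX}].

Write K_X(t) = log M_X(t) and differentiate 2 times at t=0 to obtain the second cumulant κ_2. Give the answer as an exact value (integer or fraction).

κ_2 = K^(2)(0) = 26

M_X(t) = (1 - 2*t)^(-13/2)
K_X(t) = log M_X(t) = -13*log(1 - 2*t)/2
K^(2)(t) = 26/(4*t^2 - 4*t + 1)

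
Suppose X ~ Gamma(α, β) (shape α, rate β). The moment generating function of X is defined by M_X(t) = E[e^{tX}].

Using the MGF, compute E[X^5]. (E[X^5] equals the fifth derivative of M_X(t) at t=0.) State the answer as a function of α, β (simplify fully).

E[X^5] = M′′′′′(0) = α*(α^4 + 10*α^3 + 35*α^2 + 50*α + 24)/β^5

M_X(t) = (β/(β - t))^α
M′(t) = -α*β^α*(1/(β - t))^α/(-β + t)
M′′(t) = (α^2*β^α*(1/(β - t))^α + α*β^α*(1/(β - t))^α)/(β^2 - 2*β*t + t^2)
M′′′(t) = (-α^3*β^α*(1/(β - t))^α - 3*α^2*β^α*(1/(β - t))^α - 2*α*β^α*(1/(β - t))^α)/(-β^3 + 3*β^2*t - 3*β*t^2 + t^3)
M′′′′(t) = (α^4*β^α*(1/(β - t))^α + 6*α^3*β^α*(1/(β - t))^α + 11*α^2*β^α*(1/(β - t))^α + 6*α*β^α*(1/(β - t))^α)/(β^4 - 4*β^3*t + 6*β^2*t^2 - 4*β*t^3 + t^4)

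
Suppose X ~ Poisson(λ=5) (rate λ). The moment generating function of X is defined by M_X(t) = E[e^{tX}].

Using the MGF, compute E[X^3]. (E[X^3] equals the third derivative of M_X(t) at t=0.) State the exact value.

M_X(t) = e^(5*e^(t) - 5)
M′(t) = 5*e^(-5)*e^(t)*e^(5*e^(t))
M′′(t) = (25*e^(2*t)*e^(5*e^(t)) + 5*e^(t)*e^(5*e^(t)))*e^(-5)
M′′′(t) = (125*e^(3*t)*e^(5*e^(t)) + 75*e^(2*t)*e^(5*e^(t)) + 5*e^(t)*e^(5*e^(t)))*e^(-5)

E[X^3] = M′′′(0) = 205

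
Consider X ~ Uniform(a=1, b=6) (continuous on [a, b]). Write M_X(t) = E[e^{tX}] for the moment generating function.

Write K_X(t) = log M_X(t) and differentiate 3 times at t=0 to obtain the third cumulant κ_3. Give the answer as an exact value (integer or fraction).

M_X(t) = (e^(6*t) - e^(t))/(5*t)
K_X(t) = log M_X(t) = -log(t) + log(e^(6*t) - e^(t)) - log(5)
D^3[K](t) = (125*t^3*e^(10*t) + 125*t^3*e^(5*t) - 2*e^(15*t) + 6*e^(10*t) - 6*e^(5*t) + 2)/(t^3*e^(15*t) - 3*t^3*e^(10*t) + 3*t^3*e^(5*t) - t^3)

κ_3 = D^3[K](0) = 0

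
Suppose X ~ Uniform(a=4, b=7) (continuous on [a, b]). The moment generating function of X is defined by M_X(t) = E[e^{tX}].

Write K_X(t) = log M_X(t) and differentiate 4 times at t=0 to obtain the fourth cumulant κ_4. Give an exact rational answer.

M_X(t) = (e^(7*t) - e^(4*t))/(3*t)
K_X(t) = log M_X(t) = -log(t) + log(e^(7*t) - e^(4*t)) - log(3)
dK/dt = (7*t*e^(3*t) - 4*t - e^(3*t) + 1)/(t*e^(3*t) - t)
d^2K/dt^2 = (-9*t^2*e^(3*t) + e^(6*t) - 2*e^(3*t) + 1)/(t^2*e^(6*t) - 2*t^2*e^(3*t) + t^2)
d^3K/dt^3 = (27*t^3*e^(6*t) + 27*t^3*e^(3*t) - 2*e^(9*t) + 6*e^(6*t) - 6*e^(3*t) + 2)/(t^3*e^(9*t) - 3*t^3*e^(6*t) + 3*t^3*e^(3*t) - t^3)

κ_4 = d^4K/dt^4 |_{t=0} = -27/40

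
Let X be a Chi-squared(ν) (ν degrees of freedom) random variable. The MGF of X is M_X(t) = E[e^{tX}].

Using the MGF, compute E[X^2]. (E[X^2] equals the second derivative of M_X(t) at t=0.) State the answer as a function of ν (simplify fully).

E[X^2] = D^2[M](0) = ν*(ν + 2)

M_X(t) = (1 - 2*t)^(-ν/2)
D^2[M](t) = (ν^2 + 2*ν)/(4*t^2*(1 - 2*t)^(ν/2) - 4*t*(1 - 2*t)^(ν/2) + (1 - 2*t)^(ν/2))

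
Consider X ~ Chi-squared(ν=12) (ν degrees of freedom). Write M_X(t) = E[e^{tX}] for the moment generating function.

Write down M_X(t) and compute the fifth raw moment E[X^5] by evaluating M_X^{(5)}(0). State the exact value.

M_X(t) = (1 - 2*t)^(-6)
M^(5)(t) = -967680/(2048*t^11 - 11264*t^10 + 28160*t^9 - 42240*t^8 + 42240*t^7 - 29568*t^6 + 14784*t^5 - 5280*t^4 + 1320*t^3 - 220*t^2 + 22*t - 1)

E[X^5] = M^(5)(0) = 967680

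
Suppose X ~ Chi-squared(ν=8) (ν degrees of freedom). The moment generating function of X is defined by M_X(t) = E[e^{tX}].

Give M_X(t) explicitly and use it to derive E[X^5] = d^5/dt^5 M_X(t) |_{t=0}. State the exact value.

M_X(t) = (1 - 2*t)^(-4)
dM/dt = -8/(32*t^5 - 80*t^4 + 80*t^3 - 40*t^2 + 10*t - 1)
d^2M/dt^2 = 80/(64*t^6 - 192*t^5 + 240*t^4 - 160*t^3 + 60*t^2 - 12*t + 1)
d^3M/dt^3 = -960/(128*t^7 - 448*t^6 + 672*t^5 - 560*t^4 + 280*t^3 - 84*t^2 + 14*t - 1)
d^4M/dt^4 = 13440/(256*t^8 - 1024*t^7 + 1792*t^6 - 1792*t^5 + 1120*t^4 - 448*t^3 + 112*t^2 - 16*t + 1)
d^5M/dt^5 = -215040/(512*t^9 - 2304*t^8 + 4608*t^7 - 5376*t^6 + 4032*t^5 - 2016*t^4 + 672*t^3 - 144*t^2 + 18*t - 1)

E[X^5] = d^5M/dt^5 |_{t=0} = 215040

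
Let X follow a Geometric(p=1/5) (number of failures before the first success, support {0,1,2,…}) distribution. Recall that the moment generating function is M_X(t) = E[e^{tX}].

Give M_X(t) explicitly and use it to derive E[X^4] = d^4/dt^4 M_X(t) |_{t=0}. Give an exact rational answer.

E[X^4] = M′′′′(0) = 8676

M_X(t) = 1/(5*(1 - 4*e^(t)/5))
M′(t) = 4*e^(t)/(16*e^(2*t) - 40*e^(t) + 25)
M′′(t) = (-16*e^(2*t) - 20*e^(t))/(64*e^(3*t) - 240*e^(2*t) + 300*e^(t) - 125)
M′′′(t) = (64*e^(3*t) + 320*e^(2*t) + 100*e^(t))/(256*e^(4*t) - 1280*e^(3*t) + 2400*e^(2*t) - 2000*e^(t) + 625)
M′′′′(t) = (-256*e^(4*t) - 3520*e^(3*t) - 4400*e^(2*t) - 500*e^(t))/(1024*e^(5*t) - 6400*e^(4*t) + 16000*e^(3*t) - 20000*e^(2*t) + 12500*e^(t) - 3125)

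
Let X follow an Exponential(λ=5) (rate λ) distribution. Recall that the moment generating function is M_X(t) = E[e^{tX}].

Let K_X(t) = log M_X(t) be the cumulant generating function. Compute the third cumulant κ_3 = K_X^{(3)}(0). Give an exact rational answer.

M_X(t) = 5/(5 - t)
K_X(t) = log M_X(t) = -log(5 - t) + log(5)
D^3[K](t) = -2/(t^3 - 15*t^2 + 75*t - 125)

κ_3 = D^3[K](0) = 2/125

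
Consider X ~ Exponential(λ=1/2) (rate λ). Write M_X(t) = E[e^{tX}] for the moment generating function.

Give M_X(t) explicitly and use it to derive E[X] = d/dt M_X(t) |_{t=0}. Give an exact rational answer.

E[X] = dM/dt |_{t=0} = 2

M_X(t) = 1/(2*(1/2 - t))
dM/dt = 2/(4*t^2 - 4*t + 1)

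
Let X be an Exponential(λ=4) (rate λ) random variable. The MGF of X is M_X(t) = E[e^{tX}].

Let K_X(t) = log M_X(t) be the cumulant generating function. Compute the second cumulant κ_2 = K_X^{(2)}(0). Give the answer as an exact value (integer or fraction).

κ_2 = K^(2)(0) = 1/16

M_X(t) = 4/(4 - t)
K_X(t) = log M_X(t) = -log(4 - t) + 2*log(2)
K^(2)(t) = 1/(t^2 - 8*t + 16)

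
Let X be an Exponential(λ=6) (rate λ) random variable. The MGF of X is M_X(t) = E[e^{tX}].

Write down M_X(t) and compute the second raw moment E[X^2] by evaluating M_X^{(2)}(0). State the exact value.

M_X(t) = 6/(6 - t)
M^(2)(t) = -12/(t^3 - 18*t^2 + 108*t - 216)

E[X^2] = M^(2)(0) = 1/18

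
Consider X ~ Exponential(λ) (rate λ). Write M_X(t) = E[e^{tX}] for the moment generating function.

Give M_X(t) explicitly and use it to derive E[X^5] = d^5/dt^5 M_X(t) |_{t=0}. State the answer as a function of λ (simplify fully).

M_X(t) = λ/(λ - t)
M^(5)(t) = 120*λ/(λ^6 - 6*λ^5*t + 15*λ^4*t^2 - 20*λ^3*t^3 + 15*λ^2*t^4 - 6*λ*t^5 + t^6)

E[X^5] = M^(5)(0) = 120/λ^5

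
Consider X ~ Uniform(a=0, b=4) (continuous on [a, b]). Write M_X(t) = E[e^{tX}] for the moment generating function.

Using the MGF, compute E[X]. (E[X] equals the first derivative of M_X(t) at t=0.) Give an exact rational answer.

E[X] = M′(0) = 2

M_X(t) = (e^(4*t) - 1)/(4*t)
M′(t) = (4*t*e^(4*t) - e^(4*t) + 1)/(4*t^2)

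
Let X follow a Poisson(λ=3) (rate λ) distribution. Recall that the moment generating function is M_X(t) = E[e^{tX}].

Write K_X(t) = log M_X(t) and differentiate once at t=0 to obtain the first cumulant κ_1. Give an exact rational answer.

κ_1 = dK/dt |_{t=0} = 3

M_X(t) = e^(3*e^(t) - 3)
K_X(t) = log M_X(t) = 3*e^(t) - 3
dK/dt = 3*e^(t)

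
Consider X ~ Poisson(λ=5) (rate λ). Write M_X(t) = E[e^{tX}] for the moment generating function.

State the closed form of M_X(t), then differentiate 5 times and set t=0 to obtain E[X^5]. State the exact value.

M_X(t) = e^(5*e^(t) - 5)
M^(5)(t) = (3125*e^(5*t)*e^(5*e^(t)) + 6250*e^(4*t)*e^(5*e^(t)) + 3125*e^(3*t)*e^(5*e^(t)) + 375*e^(2*t)*e^(5*e^(t)) + 5*e^(t)*e^(5*e^(t)))*e^(-5)

E[X^5] = M^(5)(0) = 12880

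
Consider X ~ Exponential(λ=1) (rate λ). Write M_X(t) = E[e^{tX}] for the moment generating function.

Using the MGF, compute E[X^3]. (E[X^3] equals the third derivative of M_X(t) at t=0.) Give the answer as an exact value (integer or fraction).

M_X(t) = 1/(1 - t)
D^3[M](t) = 6/(t^4 - 4*t^3 + 6*t^2 - 4*t + 1)

E[X^3] = D^3[M](0) = 6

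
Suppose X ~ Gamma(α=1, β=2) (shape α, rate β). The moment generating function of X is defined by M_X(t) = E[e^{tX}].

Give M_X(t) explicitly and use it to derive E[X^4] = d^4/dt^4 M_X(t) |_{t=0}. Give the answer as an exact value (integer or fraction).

E[X^4] = D^4[M](0) = 3/2

M_X(t) = 2/(2 - t)
D^4[M](t) = -48/(t^5 - 10*t^4 + 40*t^3 - 80*t^2 + 80*t - 32)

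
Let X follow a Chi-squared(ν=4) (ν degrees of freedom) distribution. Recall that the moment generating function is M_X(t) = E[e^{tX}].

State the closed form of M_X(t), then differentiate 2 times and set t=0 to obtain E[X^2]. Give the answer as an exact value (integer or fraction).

M_X(t) = (1 - 2*t)^(-2)
M^(2)(t) = 24/(16*t^4 - 32*t^3 + 24*t^2 - 8*t + 1)

E[X^2] = M^(2)(0) = 24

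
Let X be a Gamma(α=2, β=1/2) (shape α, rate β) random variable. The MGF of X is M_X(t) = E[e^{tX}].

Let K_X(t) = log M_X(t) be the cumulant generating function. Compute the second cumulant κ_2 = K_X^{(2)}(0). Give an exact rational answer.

M_X(t) = 1/(4*(1/2 - t)^2)
K_X(t) = log M_X(t) = -2*log(1/2 - t) - 2*log(2)
D^2[K](t) = 8/(4*t^2 - 4*t + 1)

κ_2 = D^2[K](0) = 8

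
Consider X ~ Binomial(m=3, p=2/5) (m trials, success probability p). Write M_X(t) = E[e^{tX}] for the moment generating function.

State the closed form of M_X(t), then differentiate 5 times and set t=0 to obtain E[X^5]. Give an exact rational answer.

E[X^5] = D^5[M](0) = 126/5

M_X(t) = (2*e^(t)/5 + 3/5)^3
D^5[M](t) = 1944*e^(3*t)/125 + 1152*e^(2*t)/125 + 54*e^(t)/125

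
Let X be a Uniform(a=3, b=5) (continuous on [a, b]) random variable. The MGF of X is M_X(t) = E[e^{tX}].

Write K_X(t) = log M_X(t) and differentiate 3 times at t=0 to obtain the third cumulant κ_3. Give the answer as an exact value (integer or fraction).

κ_3 = K^(3)(0) = 0

M_X(t) = (e^(5*t) - e^(3*t))/(2*t)
K_X(t) = log M_X(t) = -log(t) + log(e^(5*t) - e^(3*t)) - log(2)
K^(3)(t) = (8*t^3*e^(4*t) + 8*t^3*e^(2*t) - 2*e^(6*t) + 6*e^(4*t) - 6*e^(2*t) + 2)/(t^3*e^(6*t) - 3*t^3*e^(4*t) + 3*t^3*e^(2*t) - t^3)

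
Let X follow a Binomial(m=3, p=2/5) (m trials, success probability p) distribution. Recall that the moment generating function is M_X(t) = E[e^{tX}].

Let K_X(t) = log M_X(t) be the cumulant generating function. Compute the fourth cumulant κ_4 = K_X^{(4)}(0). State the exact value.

κ_4 = D^4[K](0) = -198/625

M_X(t) = (2*e^(t)/5 + 3/5)^3
K_X(t) = log M_X(t) = 3*log(2*e^(t)/5 + 3/5)
D^4[K](t) = (72*e^(3*t) - 432*e^(2*t) + 162*e^(t))/(16*e^(4*t) + 96*e^(3*t) + 216*e^(2*t) + 216*e^(t) + 81)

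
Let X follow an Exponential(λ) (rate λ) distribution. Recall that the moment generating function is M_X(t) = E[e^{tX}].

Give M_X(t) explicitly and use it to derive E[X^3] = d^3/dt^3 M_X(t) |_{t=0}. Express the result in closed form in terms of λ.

M_X(t) = λ/(λ - t)
D^3[M](t) = 6*λ/(λ^4 - 4*λ^3*t + 6*λ^2*t^2 - 4*λ*t^3 + t^4)

E[X^3] = D^3[M](0) = 6/λ^3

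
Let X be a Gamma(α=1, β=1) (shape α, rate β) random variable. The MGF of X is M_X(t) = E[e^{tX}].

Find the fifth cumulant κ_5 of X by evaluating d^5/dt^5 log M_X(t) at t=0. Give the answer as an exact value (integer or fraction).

κ_5 = D^5[K](0) = 24

M_X(t) = 1/(1 - t)
K_X(t) = log M_X(t) = -log(1 - t)
D^5[K](t) = -24/(t^5 - 5*t^4 + 10*t^3 - 10*t^2 + 5*t - 1)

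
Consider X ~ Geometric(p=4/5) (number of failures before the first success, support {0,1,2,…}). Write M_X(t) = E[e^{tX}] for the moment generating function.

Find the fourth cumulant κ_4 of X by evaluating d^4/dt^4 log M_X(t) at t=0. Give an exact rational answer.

κ_4 = K^(4)(0) = 115/128

M_X(t) = 4/(5*(1 - e^(t)/5))
K_X(t) = log M_X(t) = -log(1 - e^(t)/5) - log(5) + 2*log(2)
K^(4)(t) = (5*e^(3*t) + 100*e^(2*t) + 125*e^(t))/(e^(4*t) - 20*e^(3*t) + 150*e^(2*t) - 500*e^(t) + 625)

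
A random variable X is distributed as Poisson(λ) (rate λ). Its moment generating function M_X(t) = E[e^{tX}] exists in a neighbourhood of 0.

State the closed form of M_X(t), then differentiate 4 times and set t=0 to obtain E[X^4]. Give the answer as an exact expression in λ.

E[X^4] = d^4M/dt^4 |_{t=0} = λ*(λ^3 + 6*λ^2 + 7*λ + 1)

M_X(t) = e^(λ*(e^(t) - 1))
dM/dt = λ*e^(-λ)*e^(t)*e^(λ*e^(t))
d^2M/dt^2 = (λ^2*e^(2*t)*e^(λ*e^(t)) + λ*e^(t)*e^(λ*e^(t)))*e^(-λ)
d^3M/dt^3 = (λ^3*e^(3*t)*e^(λ*e^(t)) + 3*λ^2*e^(2*t)*e^(λ*e^(t)) + λ*e^(t)*e^(λ*e^(t)))*e^(-λ)
d^4M/dt^4 = (λ^4*e^(4*t)*e^(λ*e^(t)) + 6*λ^3*e^(3*t)*e^(λ*e^(t)) + 7*λ^2*e^(2*t)*e^(λ*e^(t)) + λ*e^(t)*e^(λ*e^(t)))*e^(-λ)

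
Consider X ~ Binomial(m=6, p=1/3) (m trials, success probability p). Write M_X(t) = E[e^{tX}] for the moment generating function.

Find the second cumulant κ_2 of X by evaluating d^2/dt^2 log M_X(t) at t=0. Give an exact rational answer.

M_X(t) = (e^(t)/3 + 2/3)^6
K_X(t) = log M_X(t) = 6*log(e^(t)/3 + 2/3)
D^2[K](t) = 12*e^(t)/(e^(2*t) + 4*e^(t) + 4)

κ_2 = D^2[K](0) = 4/3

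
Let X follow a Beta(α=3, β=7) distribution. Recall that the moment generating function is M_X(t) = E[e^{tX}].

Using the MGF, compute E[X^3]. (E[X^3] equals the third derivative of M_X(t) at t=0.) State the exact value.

E[X^3] = M^(3)(0) = 1/22

M_X(t) = ₁F₁(3; 10; t)
M^(3)(t) = ₁F₁(6; 13; t)/22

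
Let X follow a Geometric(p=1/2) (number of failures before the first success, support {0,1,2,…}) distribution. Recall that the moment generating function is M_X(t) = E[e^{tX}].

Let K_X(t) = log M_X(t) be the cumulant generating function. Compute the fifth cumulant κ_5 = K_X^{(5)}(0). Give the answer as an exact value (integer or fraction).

M_X(t) = 1/(2*(1 - e^(t)/2))
K_X(t) = log M_X(t) = -log(1 - e^(t)/2) - log(2)
K′(t) = -e^(t)/(e^(t) - 2)
K′′(t) = 2*e^(t)/(e^(2*t) - 4*e^(t) + 4)
K′′′(t) = (-2*e^(2*t) - 4*e^(t))/(e^(3*t) - 6*e^(2*t) + 12*e^(t) - 8)
K′′′′(t) = (2*e^(3*t) + 16*e^(2*t) + 8*e^(t))/(e^(4*t) - 8*e^(3*t) + 24*e^(2*t) - 32*e^(t) + 16)
K′′′′′(t) = (-2*e^(4*t) - 44*e^(3*t) - 88*e^(2*t) - 16*e^(t))/(e^(5*t) - 10*e^(4*t) + 40*e^(3*t) - 80*e^(2*t) + 80*e^(t) - 32)

κ_5 = K′′′′′(0) = 150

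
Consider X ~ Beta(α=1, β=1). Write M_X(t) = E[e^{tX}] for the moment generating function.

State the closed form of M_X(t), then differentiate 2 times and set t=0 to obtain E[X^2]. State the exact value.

E[X^2] = d^2M/dt^2 |_{t=0} = 1/3

M_X(t) = ₁F₁(1; 2; t)
dM/dt = ₁F₁(2; 3; t)/2
d^2M/dt^2 = ₁F₁(3; 4; t)/3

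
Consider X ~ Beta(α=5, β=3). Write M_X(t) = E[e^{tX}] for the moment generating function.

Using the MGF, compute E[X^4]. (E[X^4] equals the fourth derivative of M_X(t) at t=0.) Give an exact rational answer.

M_X(t) = ₁F₁(5; 8; t)
dM/dt = 5*₁F₁(6; 9; t)/8
d^2M/dt^2 = 5*₁F₁(7; 10; t)/12
d^3M/dt^3 = 7*₁F₁(8; 11; t)/24
d^4M/dt^4 = 7*₁F₁(9; 12; t)/33

E[X^4] = d^4M/dt^4 |_{t=0} = 7/33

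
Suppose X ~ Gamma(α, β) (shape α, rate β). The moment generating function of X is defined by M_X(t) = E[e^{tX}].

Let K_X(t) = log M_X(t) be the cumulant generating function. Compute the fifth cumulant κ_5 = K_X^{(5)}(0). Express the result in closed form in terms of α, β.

M_X(t) = (β/(β - t))^α
K_X(t) = log M_X(t) = α*(log(β) - log(β - t))
K′(t) = -α/(-β + t)
K′′(t) = α/(β^2 - 2*β*t + t^2)
K′′′(t) = -2*α/(-β^3 + 3*β^2*t - 3*β*t^2 + t^3)
K′′′′(t) = 6*α/(β^4 - 4*β^3*t + 6*β^2*t^2 - 4*β*t^3 + t^4)
K′′′′′(t) = -24*α/(-β^5 + 5*β^4*t - 10*β^3*t^2 + 10*β^2*t^3 - 5*β*t^4 + t^5)

κ_5 = K′′′′′(0) = 24*α/β^5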